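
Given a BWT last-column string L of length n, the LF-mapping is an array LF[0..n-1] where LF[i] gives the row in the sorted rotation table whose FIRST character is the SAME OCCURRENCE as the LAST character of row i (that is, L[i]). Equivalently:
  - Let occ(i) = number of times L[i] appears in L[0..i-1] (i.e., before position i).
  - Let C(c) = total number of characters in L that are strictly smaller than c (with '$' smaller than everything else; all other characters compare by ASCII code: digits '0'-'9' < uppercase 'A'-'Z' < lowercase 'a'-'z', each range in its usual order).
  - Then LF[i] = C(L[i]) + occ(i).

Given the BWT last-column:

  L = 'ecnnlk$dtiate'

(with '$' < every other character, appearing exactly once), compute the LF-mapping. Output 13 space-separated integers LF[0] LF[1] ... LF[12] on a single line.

Answer: 4 2 9 10 8 7 0 3 11 6 1 12 5

Derivation:
Char counts: '$':1, 'a':1, 'c':1, 'd':1, 'e':2, 'i':1, 'k':1, 'l':1, 'n':2, 't':2
C (first-col start): C('$')=0, C('a')=1, C('c')=2, C('d')=3, C('e')=4, C('i')=6, C('k')=7, C('l')=8, C('n')=9, C('t')=11
L[0]='e': occ=0, LF[0]=C('e')+0=4+0=4
L[1]='c': occ=0, LF[1]=C('c')+0=2+0=2
L[2]='n': occ=0, LF[2]=C('n')+0=9+0=9
L[3]='n': occ=1, LF[3]=C('n')+1=9+1=10
L[4]='l': occ=0, LF[4]=C('l')+0=8+0=8
L[5]='k': occ=0, LF[5]=C('k')+0=7+0=7
L[6]='$': occ=0, LF[6]=C('$')+0=0+0=0
L[7]='d': occ=0, LF[7]=C('d')+0=3+0=3
L[8]='t': occ=0, LF[8]=C('t')+0=11+0=11
L[9]='i': occ=0, LF[9]=C('i')+0=6+0=6
L[10]='a': occ=0, LF[10]=C('a')+0=1+0=1
L[11]='t': occ=1, LF[11]=C('t')+1=11+1=12
L[12]='e': occ=1, LF[12]=C('e')+1=4+1=5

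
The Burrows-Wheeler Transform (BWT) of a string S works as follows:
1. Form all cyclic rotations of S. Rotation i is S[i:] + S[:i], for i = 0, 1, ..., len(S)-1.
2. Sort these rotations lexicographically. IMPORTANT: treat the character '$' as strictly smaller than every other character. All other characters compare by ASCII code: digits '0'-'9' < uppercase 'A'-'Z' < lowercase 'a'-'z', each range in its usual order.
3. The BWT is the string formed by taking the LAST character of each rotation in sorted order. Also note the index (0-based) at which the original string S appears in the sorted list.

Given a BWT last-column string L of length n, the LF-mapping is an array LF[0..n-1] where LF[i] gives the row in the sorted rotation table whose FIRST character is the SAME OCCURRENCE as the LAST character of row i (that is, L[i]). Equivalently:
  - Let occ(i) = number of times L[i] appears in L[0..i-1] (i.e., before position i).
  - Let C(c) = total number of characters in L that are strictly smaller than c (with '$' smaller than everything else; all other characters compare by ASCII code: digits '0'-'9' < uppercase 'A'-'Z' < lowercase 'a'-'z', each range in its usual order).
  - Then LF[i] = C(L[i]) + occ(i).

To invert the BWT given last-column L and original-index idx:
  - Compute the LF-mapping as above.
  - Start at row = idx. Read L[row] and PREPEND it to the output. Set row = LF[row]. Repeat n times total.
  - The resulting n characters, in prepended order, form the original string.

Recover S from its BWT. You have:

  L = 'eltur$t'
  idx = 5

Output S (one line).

Answer: turtle$

Derivation:
LF mapping: 1 2 4 6 3 0 5
Walk LF starting at row 5, prepending L[row]:
  step 1: row=5, L[5]='$', prepend. Next row=LF[5]=0
  step 2: row=0, L[0]='e', prepend. Next row=LF[0]=1
  step 3: row=1, L[1]='l', prepend. Next row=LF[1]=2
  step 4: row=2, L[2]='t', prepend. Next row=LF[2]=4
  step 5: row=4, L[4]='r', prepend. Next row=LF[4]=3
  step 6: row=3, L[3]='u', prepend. Next row=LF[3]=6
  step 7: row=6, L[6]='t', prepend. Next row=LF[6]=5
Reversed output: turtle$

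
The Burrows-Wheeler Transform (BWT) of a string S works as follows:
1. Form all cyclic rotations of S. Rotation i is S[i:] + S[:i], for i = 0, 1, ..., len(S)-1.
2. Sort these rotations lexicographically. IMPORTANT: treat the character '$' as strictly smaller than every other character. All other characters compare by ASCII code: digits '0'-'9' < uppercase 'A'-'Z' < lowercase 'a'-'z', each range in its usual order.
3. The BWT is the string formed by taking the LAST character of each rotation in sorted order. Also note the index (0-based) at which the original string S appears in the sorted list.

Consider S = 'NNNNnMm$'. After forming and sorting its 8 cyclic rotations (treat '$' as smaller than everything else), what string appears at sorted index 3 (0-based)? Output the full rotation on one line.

Answer: NNNnMm$N

Derivation:
All 8 rotations (rotation i = S[i:]+S[:i]):
  rot[0] = NNNNnMm$
  rot[1] = NNNnMm$N
  rot[2] = NNnMm$NN
  rot[3] = NnMm$NNN
  rot[4] = nMm$NNNN
  rot[5] = Mm$NNNNn
  rot[6] = m$NNNNnM
  rot[7] = $NNNNnMm
Sorted (with $ < everything):
  sorted[0] = $NNNNnMm
  sorted[1] = Mm$NNNNn
  sorted[2] = NNNNnMm$
  sorted[3] = NNNnMm$N
  sorted[4] = NNnMm$NN
  sorted[5] = NnMm$NNN
  sorted[6] = m$NNNNnM
  sorted[7] = nMm$NNNN
sorted[3] = NNNnMm$N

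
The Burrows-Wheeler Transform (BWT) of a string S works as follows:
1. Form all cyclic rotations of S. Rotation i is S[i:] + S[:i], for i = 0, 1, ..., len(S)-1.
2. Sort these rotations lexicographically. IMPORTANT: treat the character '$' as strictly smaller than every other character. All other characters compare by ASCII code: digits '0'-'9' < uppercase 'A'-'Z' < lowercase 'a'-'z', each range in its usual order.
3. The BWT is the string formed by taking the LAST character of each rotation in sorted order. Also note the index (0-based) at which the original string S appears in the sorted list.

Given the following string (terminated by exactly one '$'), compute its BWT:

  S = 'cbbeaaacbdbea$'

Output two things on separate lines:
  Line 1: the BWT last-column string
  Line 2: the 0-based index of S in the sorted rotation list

All 14 rotations (rotation i = S[i:]+S[:i]):
  rot[0] = cbbeaaacbdbea$
  rot[1] = bbeaaacbdbea$c
  rot[2] = beaaacbdbea$cb
  rot[3] = eaaacbdbea$cbb
  rot[4] = aaacbdbea$cbbe
  rot[5] = aacbdbea$cbbea
  rot[6] = acbdbea$cbbeaa
  rot[7] = cbdbea$cbbeaaa
  rot[8] = bdbea$cbbeaaac
  rot[9] = dbea$cbbeaaacb
  rot[10] = bea$cbbeaaacbd
  rot[11] = ea$cbbeaaacbdb
  rot[12] = a$cbbeaaacbdbe
  rot[13] = $cbbeaaacbdbea
Sorted (with $ < everything):
  sorted[0] = $cbbeaaacbdbea  (last char: 'a')
  sorted[1] = a$cbbeaaacbdbe  (last char: 'e')
  sorted[2] = aaacbdbea$cbbe  (last char: 'e')
  sorted[3] = aacbdbea$cbbea  (last char: 'a')
  sorted[4] = acbdbea$cbbeaa  (last char: 'a')
  sorted[5] = bbeaaacbdbea$c  (last char: 'c')
  sorted[6] = bdbea$cbbeaaac  (last char: 'c')
  sorted[7] = bea$cbbeaaacbd  (last char: 'd')
  sorted[8] = beaaacbdbea$cb  (last char: 'b')
  sorted[9] = cbbeaaacbdbea$  (last char: '$')
  sorted[10] = cbdbea$cbbeaaa  (last char: 'a')
  sorted[11] = dbea$cbbeaaacb  (last char: 'b')
  sorted[12] = ea$cbbeaaacbdb  (last char: 'b')
  sorted[13] = eaaacbdbea$cbb  (last char: 'b')
Last column: aeeaaccdb$abbb
Original string S is at sorted index 9

Answer: aeeaaccdb$abbb
9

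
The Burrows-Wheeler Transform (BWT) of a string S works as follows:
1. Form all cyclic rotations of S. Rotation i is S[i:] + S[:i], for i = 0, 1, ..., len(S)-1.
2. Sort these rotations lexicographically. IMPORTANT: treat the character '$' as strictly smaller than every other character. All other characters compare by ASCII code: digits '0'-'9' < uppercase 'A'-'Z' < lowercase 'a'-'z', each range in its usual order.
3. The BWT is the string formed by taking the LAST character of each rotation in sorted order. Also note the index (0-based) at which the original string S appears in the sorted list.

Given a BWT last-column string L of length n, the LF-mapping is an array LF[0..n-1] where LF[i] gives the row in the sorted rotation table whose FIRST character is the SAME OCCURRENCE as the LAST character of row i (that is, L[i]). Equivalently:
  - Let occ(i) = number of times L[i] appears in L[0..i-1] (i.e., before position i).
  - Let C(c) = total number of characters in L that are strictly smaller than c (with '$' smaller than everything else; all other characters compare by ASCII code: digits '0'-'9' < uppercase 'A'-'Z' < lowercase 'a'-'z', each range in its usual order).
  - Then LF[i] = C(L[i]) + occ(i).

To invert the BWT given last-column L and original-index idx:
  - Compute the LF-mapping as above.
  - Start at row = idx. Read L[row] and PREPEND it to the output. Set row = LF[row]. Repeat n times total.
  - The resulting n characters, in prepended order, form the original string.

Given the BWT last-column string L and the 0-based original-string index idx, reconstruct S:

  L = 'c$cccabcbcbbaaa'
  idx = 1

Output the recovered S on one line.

LF mapping: 9 0 10 11 12 1 5 13 6 14 7 8 2 3 4
Walk LF starting at row 1, prepending L[row]:
  step 1: row=1, L[1]='$', prepend. Next row=LF[1]=0
  step 2: row=0, L[0]='c', prepend. Next row=LF[0]=9
  step 3: row=9, L[9]='c', prepend. Next row=LF[9]=14
  step 4: row=14, L[14]='a', prepend. Next row=LF[14]=4
  step 5: row=4, L[4]='c', prepend. Next row=LF[4]=12
  step 6: row=12, L[12]='a', prepend. Next row=LF[12]=2
  step 7: row=2, L[2]='c', prepend. Next row=LF[2]=10
  step 8: row=10, L[10]='b', prepend. Next row=LF[10]=7
  step 9: row=7, L[7]='c', prepend. Next row=LF[7]=13
  step 10: row=13, L[13]='a', prepend. Next row=LF[13]=3
  step 11: row=3, L[3]='c', prepend. Next row=LF[3]=11
  step 12: row=11, L[11]='b', prepend. Next row=LF[11]=8
  step 13: row=8, L[8]='b', prepend. Next row=LF[8]=6
  step 14: row=6, L[6]='b', prepend. Next row=LF[6]=5
  step 15: row=5, L[5]='a', prepend. Next row=LF[5]=1
Reversed output: abbbcacbcacacc$

Answer: abbbcacbcacacc$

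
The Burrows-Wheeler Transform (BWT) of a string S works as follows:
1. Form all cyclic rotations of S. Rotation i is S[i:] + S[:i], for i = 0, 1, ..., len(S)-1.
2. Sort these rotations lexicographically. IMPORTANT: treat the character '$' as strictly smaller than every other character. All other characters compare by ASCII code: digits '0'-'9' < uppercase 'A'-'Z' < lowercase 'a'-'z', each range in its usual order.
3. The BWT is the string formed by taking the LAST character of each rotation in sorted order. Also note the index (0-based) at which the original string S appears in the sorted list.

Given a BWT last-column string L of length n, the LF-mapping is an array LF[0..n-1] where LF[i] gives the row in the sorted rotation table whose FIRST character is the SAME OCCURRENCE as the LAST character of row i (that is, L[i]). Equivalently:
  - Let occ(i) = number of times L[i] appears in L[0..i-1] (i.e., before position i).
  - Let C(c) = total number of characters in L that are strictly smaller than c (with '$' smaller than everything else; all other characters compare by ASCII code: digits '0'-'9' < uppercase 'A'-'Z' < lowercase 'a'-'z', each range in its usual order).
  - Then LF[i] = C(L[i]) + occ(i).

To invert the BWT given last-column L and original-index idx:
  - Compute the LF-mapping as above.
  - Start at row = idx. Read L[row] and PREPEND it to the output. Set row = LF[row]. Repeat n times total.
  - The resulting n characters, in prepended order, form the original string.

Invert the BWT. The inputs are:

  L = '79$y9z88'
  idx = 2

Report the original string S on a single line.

LF mapping: 1 4 0 6 5 7 2 3
Walk LF starting at row 2, prepending L[row]:
  step 1: row=2, L[2]='$', prepend. Next row=LF[2]=0
  step 2: row=0, L[0]='7', prepend. Next row=LF[0]=1
  step 3: row=1, L[1]='9', prepend. Next row=LF[1]=4
  step 4: row=4, L[4]='9', prepend. Next row=LF[4]=5
  step 5: row=5, L[5]='z', prepend. Next row=LF[5]=7
  step 6: row=7, L[7]='8', prepend. Next row=LF[7]=3
  step 7: row=3, L[3]='y', prepend. Next row=LF[3]=6
  step 8: row=6, L[6]='8', prepend. Next row=LF[6]=2
Reversed output: 8y8z997$

Answer: 8y8z997$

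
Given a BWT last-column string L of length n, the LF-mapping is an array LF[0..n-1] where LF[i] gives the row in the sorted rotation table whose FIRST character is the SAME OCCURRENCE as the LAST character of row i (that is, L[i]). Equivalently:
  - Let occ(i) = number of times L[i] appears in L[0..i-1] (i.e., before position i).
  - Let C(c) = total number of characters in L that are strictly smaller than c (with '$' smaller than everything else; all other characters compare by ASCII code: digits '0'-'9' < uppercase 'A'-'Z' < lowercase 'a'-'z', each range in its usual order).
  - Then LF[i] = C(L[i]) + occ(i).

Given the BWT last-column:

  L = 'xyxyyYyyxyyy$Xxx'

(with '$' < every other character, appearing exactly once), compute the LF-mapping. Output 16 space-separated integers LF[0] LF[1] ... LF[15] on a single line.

Answer: 3 8 4 9 10 2 11 12 5 13 14 15 0 1 6 7

Derivation:
Char counts: '$':1, 'X':1, 'Y':1, 'x':5, 'y':8
C (first-col start): C('$')=0, C('X')=1, C('Y')=2, C('x')=3, C('y')=8
L[0]='x': occ=0, LF[0]=C('x')+0=3+0=3
L[1]='y': occ=0, LF[1]=C('y')+0=8+0=8
L[2]='x': occ=1, LF[2]=C('x')+1=3+1=4
L[3]='y': occ=1, LF[3]=C('y')+1=8+1=9
L[4]='y': occ=2, LF[4]=C('y')+2=8+2=10
L[5]='Y': occ=0, LF[5]=C('Y')+0=2+0=2
L[6]='y': occ=3, LF[6]=C('y')+3=8+3=11
L[7]='y': occ=4, LF[7]=C('y')+4=8+4=12
L[8]='x': occ=2, LF[8]=C('x')+2=3+2=5
L[9]='y': occ=5, LF[9]=C('y')+5=8+5=13
L[10]='y': occ=6, LF[10]=C('y')+6=8+6=14
L[11]='y': occ=7, LF[11]=C('y')+7=8+7=15
L[12]='$': occ=0, LF[12]=C('$')+0=0+0=0
L[13]='X': occ=0, LF[13]=C('X')+0=1+0=1
L[14]='x': occ=3, LF[14]=C('x')+3=3+3=6
L[15]='x': occ=4, LF[15]=C('x')+4=3+4=7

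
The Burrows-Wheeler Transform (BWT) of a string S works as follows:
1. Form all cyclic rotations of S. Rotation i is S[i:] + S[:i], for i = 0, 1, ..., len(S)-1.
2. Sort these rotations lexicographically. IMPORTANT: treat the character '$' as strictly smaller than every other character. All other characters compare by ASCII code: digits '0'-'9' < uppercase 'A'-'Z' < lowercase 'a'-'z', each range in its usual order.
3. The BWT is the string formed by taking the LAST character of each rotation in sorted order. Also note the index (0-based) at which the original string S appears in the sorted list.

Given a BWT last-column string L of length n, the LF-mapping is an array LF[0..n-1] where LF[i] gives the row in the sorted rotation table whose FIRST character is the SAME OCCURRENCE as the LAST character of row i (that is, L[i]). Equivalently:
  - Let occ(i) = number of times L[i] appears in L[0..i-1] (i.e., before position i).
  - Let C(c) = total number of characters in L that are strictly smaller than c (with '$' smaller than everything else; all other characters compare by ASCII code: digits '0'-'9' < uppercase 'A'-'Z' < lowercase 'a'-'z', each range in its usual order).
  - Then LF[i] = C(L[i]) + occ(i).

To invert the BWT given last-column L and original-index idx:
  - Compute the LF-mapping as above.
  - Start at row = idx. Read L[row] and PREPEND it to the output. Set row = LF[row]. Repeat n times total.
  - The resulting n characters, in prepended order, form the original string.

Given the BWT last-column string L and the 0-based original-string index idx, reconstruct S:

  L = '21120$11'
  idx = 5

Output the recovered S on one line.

LF mapping: 6 2 3 7 1 0 4 5
Walk LF starting at row 5, prepending L[row]:
  step 1: row=5, L[5]='$', prepend. Next row=LF[5]=0
  step 2: row=0, L[0]='2', prepend. Next row=LF[0]=6
  step 3: row=6, L[6]='1', prepend. Next row=LF[6]=4
  step 4: row=4, L[4]='0', prepend. Next row=LF[4]=1
  step 5: row=1, L[1]='1', prepend. Next row=LF[1]=2
  step 6: row=2, L[2]='1', prepend. Next row=LF[2]=3
  step 7: row=3, L[3]='2', prepend. Next row=LF[3]=7
  step 8: row=7, L[7]='1', prepend. Next row=LF[7]=5
Reversed output: 1211012$

Answer: 1211012$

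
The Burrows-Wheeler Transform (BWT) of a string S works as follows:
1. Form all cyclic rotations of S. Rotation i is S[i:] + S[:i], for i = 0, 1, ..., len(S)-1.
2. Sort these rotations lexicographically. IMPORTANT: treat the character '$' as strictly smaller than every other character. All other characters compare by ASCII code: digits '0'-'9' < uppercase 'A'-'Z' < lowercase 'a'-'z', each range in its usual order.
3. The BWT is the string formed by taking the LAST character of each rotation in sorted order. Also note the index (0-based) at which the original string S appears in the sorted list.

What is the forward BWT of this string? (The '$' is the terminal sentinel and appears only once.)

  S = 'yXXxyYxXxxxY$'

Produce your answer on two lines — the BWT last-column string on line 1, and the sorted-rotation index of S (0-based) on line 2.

All 13 rotations (rotation i = S[i:]+S[:i]):
  rot[0] = yXXxyYxXxxxY$
  rot[1] = XXxyYxXxxxY$y
  rot[2] = XxyYxXxxxY$yX
  rot[3] = xyYxXxxxY$yXX
  rot[4] = yYxXxxxY$yXXx
  rot[5] = YxXxxxY$yXXxy
  rot[6] = xXxxxY$yXXxyY
  rot[7] = XxxxY$yXXxyYx
  rot[8] = xxxY$yXXxyYxX
  rot[9] = xxY$yXXxyYxXx
  rot[10] = xY$yXXxyYxXxx
  rot[11] = Y$yXXxyYxXxxx
  rot[12] = $yXXxyYxXxxxY
Sorted (with $ < everything):
  sorted[0] = $yXXxyYxXxxxY  (last char: 'Y')
  sorted[1] = XXxyYxXxxxY$y  (last char: 'y')
  sorted[2] = XxxxY$yXXxyYx  (last char: 'x')
  sorted[3] = XxyYxXxxxY$yX  (last char: 'X')
  sorted[4] = Y$yXXxyYxXxxx  (last char: 'x')
  sorted[5] = YxXxxxY$yXXxy  (last char: 'y')
  sorted[6] = xXxxxY$yXXxyY  (last char: 'Y')
  sorted[7] = xY$yXXxyYxXxx  (last char: 'x')
  sorted[8] = xxY$yXXxyYxXx  (last char: 'x')
  sorted[9] = xxxY$yXXxyYxX  (last char: 'X')
  sorted[10] = xyYxXxxxY$yXX  (last char: 'X')
  sorted[11] = yXXxyYxXxxxY$  (last char: '$')
  sorted[12] = yYxXxxxY$yXXx  (last char: 'x')
Last column: YyxXxyYxxXX$x
Original string S is at sorted index 11

Answer: YyxXxyYxxXX$x
11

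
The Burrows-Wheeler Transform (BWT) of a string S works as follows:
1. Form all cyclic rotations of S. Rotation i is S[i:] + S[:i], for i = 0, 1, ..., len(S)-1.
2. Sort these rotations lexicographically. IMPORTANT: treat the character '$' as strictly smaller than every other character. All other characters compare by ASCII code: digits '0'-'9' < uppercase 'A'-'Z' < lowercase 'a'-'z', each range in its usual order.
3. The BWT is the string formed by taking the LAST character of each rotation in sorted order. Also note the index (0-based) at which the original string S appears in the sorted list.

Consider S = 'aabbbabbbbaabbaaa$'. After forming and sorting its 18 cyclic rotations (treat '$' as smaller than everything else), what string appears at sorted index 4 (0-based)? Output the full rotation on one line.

All 18 rotations (rotation i = S[i:]+S[:i]):
  rot[0] = aabbbabbbbaabbaaa$
  rot[1] = abbbabbbbaabbaaa$a
  rot[2] = bbbabbbbaabbaaa$aa
  rot[3] = bbabbbbaabbaaa$aab
  rot[4] = babbbbaabbaaa$aabb
  rot[5] = abbbbaabbaaa$aabbb
  rot[6] = bbbbaabbaaa$aabbba
  rot[7] = bbbaabbaaa$aabbbab
  rot[8] = bbaabbaaa$aabbbabb
  rot[9] = baabbaaa$aabbbabbb
  rot[10] = aabbaaa$aabbbabbbb
  rot[11] = abbaaa$aabbbabbbba
  rot[12] = bbaaa$aabbbabbbbaa
  rot[13] = baaa$aabbbabbbbaab
  rot[14] = aaa$aabbbabbbbaabb
  rot[15] = aa$aabbbabbbbaabba
  rot[16] = a$aabbbabbbbaabbaa
  rot[17] = $aabbbabbbbaabbaaa
Sorted (with $ < everything):
  sorted[0] = $aabbbabbbbaabbaaa
  sorted[1] = a$aabbbabbbbaabbaa
  sorted[2] = aa$aabbbabbbbaabba
  sorted[3] = aaa$aabbbabbbbaabb
  sorted[4] = aabbaaa$aabbbabbbb
  sorted[5] = aabbbabbbbaabbaaa$
  sorted[6] = abbaaa$aabbbabbbba
  sorted[7] = abbbabbbbaabbaaa$a
  sorted[8] = abbbbaabbaaa$aabbb
  sorted[9] = baaa$aabbbabbbbaab
  sorted[10] = baabbaaa$aabbbabbb
  sorted[11] = babbbbaabbaaa$aabb
  sorted[12] = bbaaa$aabbbabbbbaa
  sorted[13] = bbaabbaaa$aabbbabb
  sorted[14] = bbabbbbaabbaaa$aab
  sorted[15] = bbbaabbaaa$aabbbab
  sorted[16] = bbbabbbbaabbaaa$aa
  sorted[17] = bbbbaabbaaa$aabbba
sorted[4] = aabbaaa$aabbbabbbb

Answer: aabbaaa$aabbbabbbb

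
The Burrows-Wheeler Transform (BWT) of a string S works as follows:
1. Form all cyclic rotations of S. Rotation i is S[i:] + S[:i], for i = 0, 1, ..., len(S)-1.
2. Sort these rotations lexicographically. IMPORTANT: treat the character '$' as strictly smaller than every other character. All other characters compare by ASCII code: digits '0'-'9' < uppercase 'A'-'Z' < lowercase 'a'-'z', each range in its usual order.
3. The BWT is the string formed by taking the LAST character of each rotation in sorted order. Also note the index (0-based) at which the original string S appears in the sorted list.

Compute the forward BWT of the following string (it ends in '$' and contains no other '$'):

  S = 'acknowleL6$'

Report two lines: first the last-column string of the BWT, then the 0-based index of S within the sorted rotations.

Answer: 6Le$alcwkno
3

Derivation:
All 11 rotations (rotation i = S[i:]+S[:i]):
  rot[0] = acknowleL6$
  rot[1] = cknowleL6$a
  rot[2] = knowleL6$ac
  rot[3] = nowleL6$ack
  rot[4] = owleL6$ackn
  rot[5] = wleL6$ackno
  rot[6] = leL6$acknow
  rot[7] = eL6$acknowl
  rot[8] = L6$acknowle
  rot[9] = 6$acknowleL
  rot[10] = $acknowleL6
Sorted (with $ < everything):
  sorted[0] = $acknowleL6  (last char: '6')
  sorted[1] = 6$acknowleL  (last char: 'L')
  sorted[2] = L6$acknowle  (last char: 'e')
  sorted[3] = acknowleL6$  (last char: '$')
  sorted[4] = cknowleL6$a  (last char: 'a')
  sorted[5] = eL6$acknowl  (last char: 'l')
  sorted[6] = knowleL6$ac  (last char: 'c')
  sorted[7] = leL6$acknow  (last char: 'w')
  sorted[8] = nowleL6$ack  (last char: 'k')
  sorted[9] = owleL6$ackn  (last char: 'n')
  sorted[10] = wleL6$ackno  (last char: 'o')
Last column: 6Le$alcwkno
Original string S is at sorted index 3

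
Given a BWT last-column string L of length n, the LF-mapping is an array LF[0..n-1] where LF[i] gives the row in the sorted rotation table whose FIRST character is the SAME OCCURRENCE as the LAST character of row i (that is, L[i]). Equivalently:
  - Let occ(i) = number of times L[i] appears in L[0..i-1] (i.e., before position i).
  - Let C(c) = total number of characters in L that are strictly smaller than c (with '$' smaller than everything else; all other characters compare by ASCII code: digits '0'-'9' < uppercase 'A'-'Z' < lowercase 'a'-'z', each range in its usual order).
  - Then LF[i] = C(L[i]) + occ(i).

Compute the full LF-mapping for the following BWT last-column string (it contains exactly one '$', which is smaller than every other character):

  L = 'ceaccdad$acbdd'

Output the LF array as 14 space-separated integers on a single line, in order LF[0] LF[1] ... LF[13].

Answer: 5 13 1 6 7 9 2 10 0 3 8 4 11 12

Derivation:
Char counts: '$':1, 'a':3, 'b':1, 'c':4, 'd':4, 'e':1
C (first-col start): C('$')=0, C('a')=1, C('b')=4, C('c')=5, C('d')=9, C('e')=13
L[0]='c': occ=0, LF[0]=C('c')+0=5+0=5
L[1]='e': occ=0, LF[1]=C('e')+0=13+0=13
L[2]='a': occ=0, LF[2]=C('a')+0=1+0=1
L[3]='c': occ=1, LF[3]=C('c')+1=5+1=6
L[4]='c': occ=2, LF[4]=C('c')+2=5+2=7
L[5]='d': occ=0, LF[5]=C('d')+0=9+0=9
L[6]='a': occ=1, LF[6]=C('a')+1=1+1=2
L[7]='d': occ=1, LF[7]=C('d')+1=9+1=10
L[8]='$': occ=0, LF[8]=C('$')+0=0+0=0
L[9]='a': occ=2, LF[9]=C('a')+2=1+2=3
L[10]='c': occ=3, LF[10]=C('c')+3=5+3=8
L[11]='b': occ=0, LF[11]=C('b')+0=4+0=4
L[12]='d': occ=2, LF[12]=C('d')+2=9+2=11
L[13]='d': occ=3, LF[13]=C('d')+3=9+3=12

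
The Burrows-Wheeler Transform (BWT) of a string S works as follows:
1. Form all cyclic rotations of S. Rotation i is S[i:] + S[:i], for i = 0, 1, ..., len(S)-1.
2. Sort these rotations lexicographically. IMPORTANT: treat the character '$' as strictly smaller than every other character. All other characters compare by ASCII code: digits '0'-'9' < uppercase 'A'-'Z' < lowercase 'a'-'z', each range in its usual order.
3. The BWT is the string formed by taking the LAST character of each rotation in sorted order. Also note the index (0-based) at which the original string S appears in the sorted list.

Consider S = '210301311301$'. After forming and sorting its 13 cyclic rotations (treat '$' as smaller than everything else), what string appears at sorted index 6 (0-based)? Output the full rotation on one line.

Answer: 11301$2103013

Derivation:
All 13 rotations (rotation i = S[i:]+S[:i]):
  rot[0] = 210301311301$
  rot[1] = 10301311301$2
  rot[2] = 0301311301$21
  rot[3] = 301311301$210
  rot[4] = 01311301$2103
  rot[5] = 1311301$21030
  rot[6] = 311301$210301
  rot[7] = 11301$2103013
  rot[8] = 1301$21030131
  rot[9] = 301$210301311
  rot[10] = 01$2103013113
  rot[11] = 1$21030131130
  rot[12] = $210301311301
Sorted (with $ < everything):
  sorted[0] = $210301311301
  sorted[1] = 01$2103013113
  sorted[2] = 01311301$2103
  sorted[3] = 0301311301$21
  sorted[4] = 1$21030131130
  sorted[5] = 10301311301$2
  sorted[6] = 11301$2103013
  sorted[7] = 1301$21030131
  sorted[8] = 1311301$21030
  sorted[9] = 210301311301$
  sorted[10] = 301$210301311
  sorted[11] = 301311301$210
  sorted[12] = 311301$210301
sorted[6] = 11301$2103013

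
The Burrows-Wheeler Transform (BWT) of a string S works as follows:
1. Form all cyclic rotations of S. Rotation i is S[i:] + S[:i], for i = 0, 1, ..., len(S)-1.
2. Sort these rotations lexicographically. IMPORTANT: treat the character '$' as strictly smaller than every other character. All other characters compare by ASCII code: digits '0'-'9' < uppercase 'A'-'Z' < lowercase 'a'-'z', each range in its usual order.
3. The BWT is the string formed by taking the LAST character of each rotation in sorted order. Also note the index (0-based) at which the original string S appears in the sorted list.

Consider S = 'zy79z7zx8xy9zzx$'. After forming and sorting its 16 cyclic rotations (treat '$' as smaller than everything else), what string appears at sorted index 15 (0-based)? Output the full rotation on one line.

Answer: zzx$zy79z7zx8xy9

Derivation:
All 16 rotations (rotation i = S[i:]+S[:i]):
  rot[0] = zy79z7zx8xy9zzx$
  rot[1] = y79z7zx8xy9zzx$z
  rot[2] = 79z7zx8xy9zzx$zy
  rot[3] = 9z7zx8xy9zzx$zy7
  rot[4] = z7zx8xy9zzx$zy79
  rot[5] = 7zx8xy9zzx$zy79z
  rot[6] = zx8xy9zzx$zy79z7
  rot[7] = x8xy9zzx$zy79z7z
  rot[8] = 8xy9zzx$zy79z7zx
  rot[9] = xy9zzx$zy79z7zx8
  rot[10] = y9zzx$zy79z7zx8x
  rot[11] = 9zzx$zy79z7zx8xy
  rot[12] = zzx$zy79z7zx8xy9
  rot[13] = zx$zy79z7zx8xy9z
  rot[14] = x$zy79z7zx8xy9zz
  rot[15] = $zy79z7zx8xy9zzx
Sorted (with $ < everything):
  sorted[0] = $zy79z7zx8xy9zzx
  sorted[1] = 79z7zx8xy9zzx$zy
  sorted[2] = 7zx8xy9zzx$zy79z
  sorted[3] = 8xy9zzx$zy79z7zx
  sorted[4] = 9z7zx8xy9zzx$zy7
  sorted[5] = 9zzx$zy79z7zx8xy
  sorted[6] = x$zy79z7zx8xy9zz
  sorted[7] = x8xy9zzx$zy79z7z
  sorted[8] = xy9zzx$zy79z7zx8
  sorted[9] = y79z7zx8xy9zzx$z
  sorted[10] = y9zzx$zy79z7zx8x
  sorted[11] = z7zx8xy9zzx$zy79
  sorted[12] = zx$zy79z7zx8xy9z
  sorted[13] = zx8xy9zzx$zy79z7
  sorted[14] = zy79z7zx8xy9zzx$
  sorted[15] = zzx$zy79z7zx8xy9
sorted[15] = zzx$zy79z7zx8xy9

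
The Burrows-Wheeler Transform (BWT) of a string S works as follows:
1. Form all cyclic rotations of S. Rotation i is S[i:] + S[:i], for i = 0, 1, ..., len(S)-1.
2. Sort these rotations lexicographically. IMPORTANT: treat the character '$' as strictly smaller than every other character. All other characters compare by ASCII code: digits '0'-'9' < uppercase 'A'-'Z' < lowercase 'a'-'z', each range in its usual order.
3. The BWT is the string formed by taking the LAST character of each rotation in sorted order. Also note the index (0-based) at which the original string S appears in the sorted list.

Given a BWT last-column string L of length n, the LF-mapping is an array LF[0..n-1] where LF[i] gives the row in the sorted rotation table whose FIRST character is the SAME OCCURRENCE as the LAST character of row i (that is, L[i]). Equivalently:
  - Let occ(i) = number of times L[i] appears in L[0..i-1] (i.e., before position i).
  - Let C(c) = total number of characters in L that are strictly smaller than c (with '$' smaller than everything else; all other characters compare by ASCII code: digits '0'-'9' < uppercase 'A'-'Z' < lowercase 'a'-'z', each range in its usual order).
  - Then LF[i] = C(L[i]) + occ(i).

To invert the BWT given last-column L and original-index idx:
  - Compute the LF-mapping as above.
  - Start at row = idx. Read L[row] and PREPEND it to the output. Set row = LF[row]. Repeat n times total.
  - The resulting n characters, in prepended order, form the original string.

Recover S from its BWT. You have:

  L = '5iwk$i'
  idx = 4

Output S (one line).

Answer: kiwi5$

Derivation:
LF mapping: 1 2 5 4 0 3
Walk LF starting at row 4, prepending L[row]:
  step 1: row=4, L[4]='$', prepend. Next row=LF[4]=0
  step 2: row=0, L[0]='5', prepend. Next row=LF[0]=1
  step 3: row=1, L[1]='i', prepend. Next row=LF[1]=2
  step 4: row=2, L[2]='w', prepend. Next row=LF[2]=5
  step 5: row=5, L[5]='i', prepend. Next row=LF[5]=3
  step 6: row=3, L[3]='k', prepend. Next row=LF[3]=4
Reversed output: kiwi5$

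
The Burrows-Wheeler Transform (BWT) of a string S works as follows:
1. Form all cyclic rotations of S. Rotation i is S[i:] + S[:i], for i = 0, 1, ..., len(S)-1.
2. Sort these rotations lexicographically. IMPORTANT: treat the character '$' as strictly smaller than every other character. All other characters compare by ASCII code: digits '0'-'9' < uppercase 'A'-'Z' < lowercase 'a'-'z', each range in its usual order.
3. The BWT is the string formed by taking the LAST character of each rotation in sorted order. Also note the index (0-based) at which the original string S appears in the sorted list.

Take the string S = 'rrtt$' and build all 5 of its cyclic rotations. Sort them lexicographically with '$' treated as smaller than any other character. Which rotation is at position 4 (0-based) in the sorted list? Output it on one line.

All 5 rotations (rotation i = S[i:]+S[:i]):
  rot[0] = rrtt$
  rot[1] = rtt$r
  rot[2] = tt$rr
  rot[3] = t$rrt
  rot[4] = $rrtt
Sorted (with $ < everything):
  sorted[0] = $rrtt
  sorted[1] = rrtt$
  sorted[2] = rtt$r
  sorted[3] = t$rrt
  sorted[4] = tt$rr
sorted[4] = tt$rr

Answer: tt$rr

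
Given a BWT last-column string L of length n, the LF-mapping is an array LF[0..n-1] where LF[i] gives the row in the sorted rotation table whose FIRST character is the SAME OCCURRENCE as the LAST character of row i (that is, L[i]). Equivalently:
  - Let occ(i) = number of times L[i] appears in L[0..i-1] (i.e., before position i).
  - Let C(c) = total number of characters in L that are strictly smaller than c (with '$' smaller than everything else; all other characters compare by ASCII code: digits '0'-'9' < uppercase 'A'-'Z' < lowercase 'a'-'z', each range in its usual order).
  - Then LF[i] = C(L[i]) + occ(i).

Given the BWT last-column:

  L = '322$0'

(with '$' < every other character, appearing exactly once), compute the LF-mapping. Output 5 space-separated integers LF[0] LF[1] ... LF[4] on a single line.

Char counts: '$':1, '0':1, '2':2, '3':1
C (first-col start): C('$')=0, C('0')=1, C('2')=2, C('3')=4
L[0]='3': occ=0, LF[0]=C('3')+0=4+0=4
L[1]='2': occ=0, LF[1]=C('2')+0=2+0=2
L[2]='2': occ=1, LF[2]=C('2')+1=2+1=3
L[3]='$': occ=0, LF[3]=C('$')+0=0+0=0
L[4]='0': occ=0, LF[4]=C('0')+0=1+0=1

Answer: 4 2 3 0 1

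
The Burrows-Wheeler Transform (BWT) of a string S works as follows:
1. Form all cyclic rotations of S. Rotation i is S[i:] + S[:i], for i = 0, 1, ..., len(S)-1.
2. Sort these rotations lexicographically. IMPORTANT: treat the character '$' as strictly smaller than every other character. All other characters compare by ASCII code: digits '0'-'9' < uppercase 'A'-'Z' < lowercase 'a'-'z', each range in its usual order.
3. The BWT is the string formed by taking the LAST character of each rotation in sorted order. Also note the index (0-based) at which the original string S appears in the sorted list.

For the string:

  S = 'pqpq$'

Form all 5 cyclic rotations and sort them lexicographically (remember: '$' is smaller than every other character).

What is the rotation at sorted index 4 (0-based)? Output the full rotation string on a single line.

Answer: qpq$p

Derivation:
All 5 rotations (rotation i = S[i:]+S[:i]):
  rot[0] = pqpq$
  rot[1] = qpq$p
  rot[2] = pq$pq
  rot[3] = q$pqp
  rot[4] = $pqpq
Sorted (with $ < everything):
  sorted[0] = $pqpq
  sorted[1] = pq$pq
  sorted[2] = pqpq$
  sorted[3] = q$pqp
  sorted[4] = qpq$p
sorted[4] = qpq$p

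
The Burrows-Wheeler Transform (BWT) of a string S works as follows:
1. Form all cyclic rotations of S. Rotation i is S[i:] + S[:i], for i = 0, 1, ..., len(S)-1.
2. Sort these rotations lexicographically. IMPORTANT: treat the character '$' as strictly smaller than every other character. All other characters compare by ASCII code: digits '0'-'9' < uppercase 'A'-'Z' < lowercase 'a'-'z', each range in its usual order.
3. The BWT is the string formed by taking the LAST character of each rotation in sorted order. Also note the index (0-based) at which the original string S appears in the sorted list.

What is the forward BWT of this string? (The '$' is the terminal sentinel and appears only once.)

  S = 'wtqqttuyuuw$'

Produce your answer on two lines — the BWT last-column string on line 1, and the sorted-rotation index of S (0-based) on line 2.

All 12 rotations (rotation i = S[i:]+S[:i]):
  rot[0] = wtqqttuyuuw$
  rot[1] = tqqttuyuuw$w
  rot[2] = qqttuyuuw$wt
  rot[3] = qttuyuuw$wtq
  rot[4] = ttuyuuw$wtqq
  rot[5] = tuyuuw$wtqqt
  rot[6] = uyuuw$wtqqtt
  rot[7] = yuuw$wtqqttu
  rot[8] = uuw$wtqqttuy
  rot[9] = uw$wtqqttuyu
  rot[10] = w$wtqqttuyuu
  rot[11] = $wtqqttuyuuw
Sorted (with $ < everything):
  sorted[0] = $wtqqttuyuuw  (last char: 'w')
  sorted[1] = qqttuyuuw$wt  (last char: 't')
  sorted[2] = qttuyuuw$wtq  (last char: 'q')
  sorted[3] = tqqttuyuuw$w  (last char: 'w')
  sorted[4] = ttuyuuw$wtqq  (last char: 'q')
  sorted[5] = tuyuuw$wtqqt  (last char: 't')
  sorted[6] = uuw$wtqqttuy  (last char: 'y')
  sorted[7] = uw$wtqqttuyu  (last char: 'u')
  sorted[8] = uyuuw$wtqqtt  (last char: 't')
  sorted[9] = w$wtqqttuyuu  (last char: 'u')
  sorted[10] = wtqqttuyuuw$  (last char: '$')
  sorted[11] = yuuw$wtqqttu  (last char: 'u')
Last column: wtqwqtyutu$u
Original string S is at sorted index 10

Answer: wtqwqtyutu$u
10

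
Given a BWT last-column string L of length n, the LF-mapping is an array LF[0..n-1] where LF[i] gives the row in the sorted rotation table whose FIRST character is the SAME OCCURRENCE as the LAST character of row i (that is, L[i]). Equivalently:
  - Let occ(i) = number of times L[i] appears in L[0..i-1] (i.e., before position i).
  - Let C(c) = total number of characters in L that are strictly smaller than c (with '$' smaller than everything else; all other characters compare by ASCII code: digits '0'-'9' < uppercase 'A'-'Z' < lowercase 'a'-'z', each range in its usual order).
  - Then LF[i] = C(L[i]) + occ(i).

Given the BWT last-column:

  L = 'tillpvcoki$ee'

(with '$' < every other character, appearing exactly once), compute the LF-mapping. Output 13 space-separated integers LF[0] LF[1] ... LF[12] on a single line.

Answer: 11 4 7 8 10 12 1 9 6 5 0 2 3

Derivation:
Char counts: '$':1, 'c':1, 'e':2, 'i':2, 'k':1, 'l':2, 'o':1, 'p':1, 't':1, 'v':1
C (first-col start): C('$')=0, C('c')=1, C('e')=2, C('i')=4, C('k')=6, C('l')=7, C('o')=9, C('p')=10, C('t')=11, C('v')=12
L[0]='t': occ=0, LF[0]=C('t')+0=11+0=11
L[1]='i': occ=0, LF[1]=C('i')+0=4+0=4
L[2]='l': occ=0, LF[2]=C('l')+0=7+0=7
L[3]='l': occ=1, LF[3]=C('l')+1=7+1=8
L[4]='p': occ=0, LF[4]=C('p')+0=10+0=10
L[5]='v': occ=0, LF[5]=C('v')+0=12+0=12
L[6]='c': occ=0, LF[6]=C('c')+0=1+0=1
L[7]='o': occ=0, LF[7]=C('o')+0=9+0=9
L[8]='k': occ=0, LF[8]=C('k')+0=6+0=6
L[9]='i': occ=1, LF[9]=C('i')+1=4+1=5
L[10]='$': occ=0, LF[10]=C('$')+0=0+0=0
L[11]='e': occ=0, LF[11]=C('e')+0=2+0=2
L[12]='e': occ=1, LF[12]=C('e')+1=2+1=3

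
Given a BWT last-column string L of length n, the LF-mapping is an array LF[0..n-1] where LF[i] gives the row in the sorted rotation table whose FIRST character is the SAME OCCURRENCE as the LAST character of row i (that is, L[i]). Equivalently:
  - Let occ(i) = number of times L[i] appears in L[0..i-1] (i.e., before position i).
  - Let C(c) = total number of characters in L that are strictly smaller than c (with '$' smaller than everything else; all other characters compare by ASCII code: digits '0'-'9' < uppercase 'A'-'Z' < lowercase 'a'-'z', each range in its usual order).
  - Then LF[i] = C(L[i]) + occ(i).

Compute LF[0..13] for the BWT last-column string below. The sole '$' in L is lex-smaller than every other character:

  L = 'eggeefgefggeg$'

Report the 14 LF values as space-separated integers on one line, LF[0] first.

Answer: 1 8 9 2 3 6 10 4 7 11 12 5 13 0

Derivation:
Char counts: '$':1, 'e':5, 'f':2, 'g':6
C (first-col start): C('$')=0, C('e')=1, C('f')=6, C('g')=8
L[0]='e': occ=0, LF[0]=C('e')+0=1+0=1
L[1]='g': occ=0, LF[1]=C('g')+0=8+0=8
L[2]='g': occ=1, LF[2]=C('g')+1=8+1=9
L[3]='e': occ=1, LF[3]=C('e')+1=1+1=2
L[4]='e': occ=2, LF[4]=C('e')+2=1+2=3
L[5]='f': occ=0, LF[5]=C('f')+0=6+0=6
L[6]='g': occ=2, LF[6]=C('g')+2=8+2=10
L[7]='e': occ=3, LF[7]=C('e')+3=1+3=4
L[8]='f': occ=1, LF[8]=C('f')+1=6+1=7
L[9]='g': occ=3, LF[9]=C('g')+3=8+3=11
L[10]='g': occ=4, LF[10]=C('g')+4=8+4=12
L[11]='e': occ=4, LF[11]=C('e')+4=1+4=5
L[12]='g': occ=5, LF[12]=C('g')+5=8+5=13
L[13]='$': occ=0, LF[13]=C('$')+0=0+0=0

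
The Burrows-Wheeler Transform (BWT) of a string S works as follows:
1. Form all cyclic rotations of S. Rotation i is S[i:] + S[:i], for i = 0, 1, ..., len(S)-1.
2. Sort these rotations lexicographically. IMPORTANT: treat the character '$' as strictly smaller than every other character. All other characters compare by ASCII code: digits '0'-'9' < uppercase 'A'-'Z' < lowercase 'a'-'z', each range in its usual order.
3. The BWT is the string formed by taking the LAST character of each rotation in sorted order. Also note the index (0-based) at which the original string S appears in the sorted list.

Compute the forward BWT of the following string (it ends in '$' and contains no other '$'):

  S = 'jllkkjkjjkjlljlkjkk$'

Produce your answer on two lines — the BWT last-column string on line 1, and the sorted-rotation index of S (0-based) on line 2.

All 20 rotations (rotation i = S[i:]+S[:i]):
  rot[0] = jllkkjkjjkjlljlkjkk$
  rot[1] = llkkjkjjkjlljlkjkk$j
  rot[2] = lkkjkjjkjlljlkjkk$jl
  rot[3] = kkjkjjkjlljlkjkk$jll
  rot[4] = kjkjjkjlljlkjkk$jllk
  rot[5] = jkjjkjlljlkjkk$jllkk
  rot[6] = kjjkjlljlkjkk$jllkkj
  rot[7] = jjkjlljlkjkk$jllkkjk
  rot[8] = jkjlljlkjkk$jllkkjkj
  rot[9] = kjlljlkjkk$jllkkjkjj
  rot[10] = jlljlkjkk$jllkkjkjjk
  rot[11] = lljlkjkk$jllkkjkjjkj
  rot[12] = ljlkjkk$jllkkjkjjkjl
  rot[13] = jlkjkk$jllkkjkjjkjll
  rot[14] = lkjkk$jllkkjkjjkjllj
  rot[15] = kjkk$jllkkjkjjkjlljl
  rot[16] = jkk$jllkkjkjjkjlljlk
  rot[17] = kk$jllkkjkjjkjlljlkj
  rot[18] = k$jllkkjkjjkjlljlkjk
  rot[19] = $jllkkjkjjkjlljlkjkk
Sorted (with $ < everything):
  sorted[0] = $jllkkjkjjkjlljlkjkk  (last char: 'k')
  sorted[1] = jjkjlljlkjkk$jllkkjk  (last char: 'k')
  sorted[2] = jkjjkjlljlkjkk$jllkk  (last char: 'k')
  sorted[3] = jkjlljlkjkk$jllkkjkj  (last char: 'j')
  sorted[4] = jkk$jllkkjkjjkjlljlk  (last char: 'k')
  sorted[5] = jlkjkk$jllkkjkjjkjll  (last char: 'l')
  sorted[6] = jlljlkjkk$jllkkjkjjk  (last char: 'k')
  sorted[7] = jllkkjkjjkjlljlkjkk$  (last char: '$')
  sorted[8] = k$jllkkjkjjkjlljlkjk  (last char: 'k')
  sorted[9] = kjjkjlljlkjkk$jllkkj  (last char: 'j')
  sorted[10] = kjkjjkjlljlkjkk$jllk  (last char: 'k')
  sorted[11] = kjkk$jllkkjkjjkjlljl  (last char: 'l')
  sorted[12] = kjlljlkjkk$jllkkjkjj  (last char: 'j')
  sorted[13] = kk$jllkkjkjjkjlljlkj  (last char: 'j')
  sorted[14] = kkjkjjkjlljlkjkk$jll  (last char: 'l')
  sorted[15] = ljlkjkk$jllkkjkjjkjl  (last char: 'l')
  sorted[16] = lkjkk$jllkkjkjjkjllj  (last char: 'j')
  sorted[17] = lkkjkjjkjlljlkjkk$jl  (last char: 'l')
  sorted[18] = lljlkjkk$jllkkjkjjkj  (last char: 'j')
  sorted[19] = llkkjkjjkjlljlkjkk$j  (last char: 'j')
Last column: kkkjklk$kjkljjlljljj
Original string S is at sorted index 7

Answer: kkkjklk$kjkljjlljljj
7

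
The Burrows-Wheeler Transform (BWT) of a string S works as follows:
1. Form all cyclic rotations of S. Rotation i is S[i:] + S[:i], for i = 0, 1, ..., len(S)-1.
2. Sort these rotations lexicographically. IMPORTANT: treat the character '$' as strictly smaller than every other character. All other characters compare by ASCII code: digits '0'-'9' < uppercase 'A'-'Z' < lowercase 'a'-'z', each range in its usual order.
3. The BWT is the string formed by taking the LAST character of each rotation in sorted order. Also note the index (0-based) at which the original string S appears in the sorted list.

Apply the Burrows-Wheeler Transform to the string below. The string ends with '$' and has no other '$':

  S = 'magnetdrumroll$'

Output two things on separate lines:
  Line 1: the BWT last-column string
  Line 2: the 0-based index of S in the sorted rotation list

Answer: lmtnalo$ugrmder
7

Derivation:
All 15 rotations (rotation i = S[i:]+S[:i]):
  rot[0] = magnetdrumroll$
  rot[1] = agnetdrumroll$m
  rot[2] = gnetdrumroll$ma
  rot[3] = netdrumroll$mag
  rot[4] = etdrumroll$magn
  rot[5] = tdrumroll$magne
  rot[6] = drumroll$magnet
  rot[7] = rumroll$magnetd
  rot[8] = umroll$magnetdr
  rot[9] = mroll$magnetdru
  rot[10] = roll$magnetdrum
  rot[11] = oll$magnetdrumr
  rot[12] = ll$magnetdrumro
  rot[13] = l$magnetdrumrol
  rot[14] = $magnetdrumroll
Sorted (with $ < everything):
  sorted[0] = $magnetdrumroll  (last char: 'l')
  sorted[1] = agnetdrumroll$m  (last char: 'm')
  sorted[2] = drumroll$magnet  (last char: 't')
  sorted[3] = etdrumroll$magn  (last char: 'n')
  sorted[4] = gnetdrumroll$ma  (last char: 'a')
  sorted[5] = l$magnetdrumrol  (last char: 'l')
  sorted[6] = ll$magnetdrumro  (last char: 'o')
  sorted[7] = magnetdrumroll$  (last char: '$')
  sorted[8] = mroll$magnetdru  (last char: 'u')
  sorted[9] = netdrumroll$mag  (last char: 'g')
  sorted[10] = oll$magnetdrumr  (last char: 'r')
  sorted[11] = roll$magnetdrum  (last char: 'm')
  sorted[12] = rumroll$magnetd  (last char: 'd')
  sorted[13] = tdrumroll$magne  (last char: 'e')
  sorted[14] = umroll$magnetdr  (last char: 'r')
Last column: lmtnalo$ugrmder
Original string S is at sorted index 7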